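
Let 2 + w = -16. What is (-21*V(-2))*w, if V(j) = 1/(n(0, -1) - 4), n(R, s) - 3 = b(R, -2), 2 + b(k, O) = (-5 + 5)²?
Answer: -126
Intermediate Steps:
w = -18 (w = -2 - 16 = -18)
b(k, O) = -2 (b(k, O) = -2 + (-5 + 5)² = -2 + 0² = -2 + 0 = -2)
n(R, s) = 1 (n(R, s) = 3 - 2 = 1)
V(j) = -⅓ (V(j) = 1/(1 - 4) = 1/(-3) = -⅓)
(-21*V(-2))*w = -21*(-⅓)*(-18) = 7*(-18) = -126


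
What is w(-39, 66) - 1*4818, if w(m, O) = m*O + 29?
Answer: -7363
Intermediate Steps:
w(m, O) = 29 + O*m (w(m, O) = O*m + 29 = 29 + O*m)
w(-39, 66) - 1*4818 = (29 + 66*(-39)) - 1*4818 = (29 - 2574) - 4818 = -2545 - 4818 = -7363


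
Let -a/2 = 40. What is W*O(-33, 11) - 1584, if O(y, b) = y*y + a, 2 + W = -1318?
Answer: -1333464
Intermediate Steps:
W = -1320 (W = -2 - 1318 = -1320)
a = -80 (a = -2*40 = -80)
O(y, b) = -80 + y**2 (O(y, b) = y*y - 80 = y**2 - 80 = -80 + y**2)
W*O(-33, 11) - 1584 = -1320*(-80 + (-33)**2) - 1584 = -1320*(-80 + 1089) - 1584 = -1320*1009 - 1584 = -1331880 - 1584 = -1333464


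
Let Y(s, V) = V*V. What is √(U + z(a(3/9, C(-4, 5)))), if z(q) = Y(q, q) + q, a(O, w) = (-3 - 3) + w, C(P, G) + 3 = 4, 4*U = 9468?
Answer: √2387 ≈ 48.857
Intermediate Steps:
U = 2367 (U = (¼)*9468 = 2367)
C(P, G) = 1 (C(P, G) = -3 + 4 = 1)
Y(s, V) = V²
a(O, w) = -6 + w
z(q) = q + q² (z(q) = q² + q = q + q²)
√(U + z(a(3/9, C(-4, 5)))) = √(2367 + (-6 + 1)*(1 + (-6 + 1))) = √(2367 - 5*(1 - 5)) = √(2367 - 5*(-4)) = √(2367 + 20) = √2387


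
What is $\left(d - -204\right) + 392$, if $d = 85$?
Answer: $681$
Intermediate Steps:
$\left(d - -204\right) + 392 = \left(85 - -204\right) + 392 = \left(85 + 204\right) + 392 = 289 + 392 = 681$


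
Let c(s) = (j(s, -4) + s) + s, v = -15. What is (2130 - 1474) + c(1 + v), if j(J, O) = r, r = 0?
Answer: 628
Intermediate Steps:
j(J, O) = 0
c(s) = 2*s (c(s) = (0 + s) + s = s + s = 2*s)
(2130 - 1474) + c(1 + v) = (2130 - 1474) + 2*(1 - 15) = 656 + 2*(-14) = 656 - 28 = 628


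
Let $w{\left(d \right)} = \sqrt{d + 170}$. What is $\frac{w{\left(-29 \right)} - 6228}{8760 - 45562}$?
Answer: $\frac{3114}{18401} - \frac{\sqrt{141}}{36802} \approx 0.16891$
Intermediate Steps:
$w{\left(d \right)} = \sqrt{170 + d}$
$\frac{w{\left(-29 \right)} - 6228}{8760 - 45562} = \frac{\sqrt{170 - 29} - 6228}{8760 - 45562} = \frac{\sqrt{141} - 6228}{-36802} = \left(-6228 + \sqrt{141}\right) \left(- \frac{1}{36802}\right) = \frac{3114}{18401} - \frac{\sqrt{141}}{36802}$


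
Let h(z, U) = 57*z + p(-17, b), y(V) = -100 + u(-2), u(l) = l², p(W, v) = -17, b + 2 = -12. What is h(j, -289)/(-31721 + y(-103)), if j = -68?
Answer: 3893/31817 ≈ 0.12236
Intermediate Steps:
b = -14 (b = -2 - 12 = -14)
y(V) = -96 (y(V) = -100 + (-2)² = -100 + 4 = -96)
h(z, U) = -17 + 57*z (h(z, U) = 57*z - 17 = -17 + 57*z)
h(j, -289)/(-31721 + y(-103)) = (-17 + 57*(-68))/(-31721 - 96) = (-17 - 3876)/(-31817) = -3893*(-1/31817) = 3893/31817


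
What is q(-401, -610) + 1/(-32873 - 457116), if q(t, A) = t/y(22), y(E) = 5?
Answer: -196485594/2449945 ≈ -80.200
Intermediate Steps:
q(t, A) = t/5
q(-401, -610) + 1/(-32873 - 457116) = (⅕)*(-401) + 1/(-32873 - 457116) = -401/5 + 1/(-489989) = -401/5 - 1/489989 = -196485594/2449945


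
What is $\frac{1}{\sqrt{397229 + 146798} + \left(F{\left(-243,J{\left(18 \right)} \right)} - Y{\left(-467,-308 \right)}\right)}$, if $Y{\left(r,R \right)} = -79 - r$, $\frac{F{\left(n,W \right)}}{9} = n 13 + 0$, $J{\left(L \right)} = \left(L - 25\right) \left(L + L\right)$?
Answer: $- \frac{28819}{829990734} - \frac{19 \sqrt{1507}}{829990734} \approx -3.5611 \cdot 10^{-5}$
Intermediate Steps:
$J{\left(L \right)} = 2 L \left(-25 + L\right)$ ($J{\left(L \right)} = \left(-25 + L\right) 2 L = 2 L \left(-25 + L\right)$)
$F{\left(n,W \right)} = 117 n$ ($F{\left(n,W \right)} = 9 \left(n 13 + 0\right) = 9 \left(13 n + 0\right) = 9 \cdot 13 n = 117 n$)
$\frac{1}{\sqrt{397229 + 146798} + \left(F{\left(-243,J{\left(18 \right)} \right)} - Y{\left(-467,-308 \right)}\right)} = \frac{1}{\sqrt{397229 + 146798} + \left(117 \left(-243\right) - \left(-79 - -467\right)\right)} = \frac{1}{\sqrt{544027} - 28819} = \frac{1}{19 \sqrt{1507} - 28819} = \frac{1}{-28819 + 19 \sqrt{1507}}$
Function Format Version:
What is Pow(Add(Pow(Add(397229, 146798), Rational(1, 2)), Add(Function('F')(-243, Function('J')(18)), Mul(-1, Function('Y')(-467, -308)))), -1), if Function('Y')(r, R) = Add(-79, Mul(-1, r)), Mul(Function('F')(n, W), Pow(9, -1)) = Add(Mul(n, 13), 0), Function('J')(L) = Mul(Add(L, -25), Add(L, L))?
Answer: Add(Rational(-28819, 829990734), Mul(Rational(-19, 829990734), Pow(1507, Rational(1, 2)))) ≈ -3.5611e-5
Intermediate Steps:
Function('J')(L) = Mul(2, L, Add(-25, L)) (Function('J')(L) = Mul(Add(-25, L), Mul(2, L)) = Mul(2, L, Add(-25, L)))
Function('F')(n, W) = Mul(117, n) (Function('F')(n, W) = Mul(9, Add(Mul(n, 13), 0)) = Mul(9, Add(Mul(13, n), 0)) = Mul(9, Mul(13, n)) = Mul(117, n))
Pow(Add(Pow(Add(397229, 146798), Rational(1, 2)), Add(Function('F')(-243, Function('J')(18)), Mul(-1, Function('Y')(-467, -308)))), -1) = Pow(Add(Pow(Add(397229, 146798), Rational(1, 2)), Add(Mul(117, -243), Mul(-1, Add(-79, Mul(-1, -467))))), -1) = Pow(Add(Pow(544027, Rational(1, 2)), Add(-28431, Mul(-1, Add(-79, 467)))), -1) = Pow(Add(Mul(19, Pow(1507, Rational(1, 2))), Add(-28431, Mul(-1, 388))), -1) = Pow(Add(Mul(19, Pow(1507, Rational(1, 2))), Add(-28431, -388)), -1) = Pow(Add(Mul(19, Pow(1507, Rational(1, 2))), -28819), -1) = Pow(Add(-28819, Mul(19, Pow(1507, Rational(1, 2)))), -1)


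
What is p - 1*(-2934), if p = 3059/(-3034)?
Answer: 8898697/3034 ≈ 2933.0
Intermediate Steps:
p = -3059/3034 (p = 3059*(-1/3034) = -3059/3034 ≈ -1.0082)
p - 1*(-2934) = -3059/3034 - 1*(-2934) = -3059/3034 + 2934 = 8898697/3034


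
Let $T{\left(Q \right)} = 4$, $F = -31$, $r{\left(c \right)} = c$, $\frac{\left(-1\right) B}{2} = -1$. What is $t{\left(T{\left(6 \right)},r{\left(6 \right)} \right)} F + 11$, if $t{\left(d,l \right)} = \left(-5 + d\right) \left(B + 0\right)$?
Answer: $73$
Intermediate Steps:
$B = 2$ ($B = \left(-2\right) \left(-1\right) = 2$)
$t{\left(d,l \right)} = -10 + 2 d$ ($t{\left(d,l \right)} = \left(-5 + d\right) \left(2 + 0\right) = \left(-5 + d\right) 2 = -10 + 2 d$)
$t{\left(T{\left(6 \right)},r{\left(6 \right)} \right)} F + 11 = \left(-10 + 2 \cdot 4\right) \left(-31\right) + 11 = \left(-10 + 8\right) \left(-31\right) + 11 = \left(-2\right) \left(-31\right) + 11 = 62 + 11 = 73$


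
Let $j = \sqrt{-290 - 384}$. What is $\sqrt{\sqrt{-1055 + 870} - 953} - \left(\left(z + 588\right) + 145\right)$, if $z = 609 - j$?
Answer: $-1342 + \sqrt{-953 + i \sqrt{185}} + i \sqrt{674} \approx -1341.8 + 56.833 i$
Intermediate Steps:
$j = i \sqrt{674}$ ($j = \sqrt{-674} = i \sqrt{674} \approx 25.962 i$)
$z = 609 - i \sqrt{674} \approx 609.0 - 25.962 i$
$\sqrt{\sqrt{-1055 + 870} - 953} - \left(\left(z + 588\right) + 145\right) = \sqrt{\sqrt{-1055 + 870} - 953} - \left(\left(\left(609 - i \sqrt{674}\right) + 588\right) + 145\right) = \sqrt{\sqrt{-185} - 953} - \left(\left(1197 - i \sqrt{674}\right) + 145\right) = \sqrt{i \sqrt{185} - 953} - \left(1342 - i \sqrt{674}\right) = \sqrt{-953 + i \sqrt{185}} - \left(1342 - i \sqrt{674}\right) = -1342 + \sqrt{-953 + i \sqrt{185}} + i \sqrt{674}$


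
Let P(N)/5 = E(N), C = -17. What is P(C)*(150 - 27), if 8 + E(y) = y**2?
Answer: 172815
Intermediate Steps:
E(y) = -8 + y**2
P(N) = -40 + 5*N**2 (P(N) = 5*(-8 + N**2) = -40 + 5*N**2)
P(C)*(150 - 27) = (-40 + 5*(-17)**2)*(150 - 27) = (-40 + 5*289)*123 = (-40 + 1445)*123 = 1405*123 = 172815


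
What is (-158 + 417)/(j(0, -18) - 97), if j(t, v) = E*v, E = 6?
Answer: -259/205 ≈ -1.2634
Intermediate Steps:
j(t, v) = 6*v
(-158 + 417)/(j(0, -18) - 97) = (-158 + 417)/(6*(-18) - 97) = 259/(-108 - 97) = 259/(-205) = 259*(-1/205) = -259/205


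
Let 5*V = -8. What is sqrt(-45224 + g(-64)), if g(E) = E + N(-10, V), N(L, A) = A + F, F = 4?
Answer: 2*I*sqrt(283035)/5 ≈ 212.8*I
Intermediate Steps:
V = -8/5 (V = (1/5)*(-8) = -8/5 ≈ -1.6000)
N(L, A) = 4 + A (N(L, A) = A + 4 = 4 + A)
g(E) = 12/5 + E (g(E) = E + (4 - 8/5) = E + 12/5 = 12/5 + E)
sqrt(-45224 + g(-64)) = sqrt(-45224 + (12/5 - 64)) = sqrt(-45224 - 308/5) = sqrt(-226428/5) = 2*I*sqrt(283035)/5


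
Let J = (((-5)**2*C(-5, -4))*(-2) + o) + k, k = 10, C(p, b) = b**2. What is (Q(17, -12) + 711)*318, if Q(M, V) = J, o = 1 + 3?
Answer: -23850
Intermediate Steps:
o = 4
J = -786 (J = (((-5)**2*(-4)**2)*(-2) + 4) + 10 = ((25*16)*(-2) + 4) + 10 = (400*(-2) + 4) + 10 = (-800 + 4) + 10 = -796 + 10 = -786)
Q(M, V) = -786
(Q(17, -12) + 711)*318 = (-786 + 711)*318 = -75*318 = -23850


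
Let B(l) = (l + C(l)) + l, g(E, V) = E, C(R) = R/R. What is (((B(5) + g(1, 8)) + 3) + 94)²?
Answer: 11881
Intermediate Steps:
C(R) = 1
B(l) = 1 + 2*l (B(l) = (l + 1) + l = (1 + l) + l = 1 + 2*l)
(((B(5) + g(1, 8)) + 3) + 94)² = ((((1 + 2*5) + 1) + 3) + 94)² = ((((1 + 10) + 1) + 3) + 94)² = (((11 + 1) + 3) + 94)² = ((12 + 3) + 94)² = (15 + 94)² = 109² = 11881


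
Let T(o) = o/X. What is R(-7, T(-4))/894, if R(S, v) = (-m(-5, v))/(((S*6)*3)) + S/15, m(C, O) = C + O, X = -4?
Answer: -157/281610 ≈ -0.00055751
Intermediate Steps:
T(o) = -o/4 (T(o) = o/(-4) = o*(-1/4) = -o/4)
R(S, v) = S/15 + (5 - v)/(18*S) (R(S, v) = (-(-5 + v))/(((S*6)*3)) + S/15 = (5 - v)/(((6*S)*3)) + S*(1/15) = (5 - v)/((18*S)) + S/15 = (5 - v)*(1/(18*S)) + S/15 = (5 - v)/(18*S) + S/15 = S/15 + (5 - v)/(18*S))
R(-7, T(-4))/894 = ((1/90)*(25 - (-5)*(-4)/4 + 6*(-7)**2)/(-7))/894 = ((1/90)*(-1/7)*(25 - 5*1 + 6*49))*(1/894) = ((1/90)*(-1/7)*(25 - 5 + 294))*(1/894) = ((1/90)*(-1/7)*314)*(1/894) = -157/315*1/894 = -157/281610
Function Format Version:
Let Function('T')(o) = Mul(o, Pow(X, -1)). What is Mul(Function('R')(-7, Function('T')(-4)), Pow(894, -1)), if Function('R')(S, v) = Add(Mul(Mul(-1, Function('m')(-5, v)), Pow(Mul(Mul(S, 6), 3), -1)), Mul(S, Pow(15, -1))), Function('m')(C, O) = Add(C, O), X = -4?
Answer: Rational(-157, 281610) ≈ -0.00055751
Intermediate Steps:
Function('T')(o) = Mul(Rational(-1, 4), o) (Function('T')(o) = Mul(o, Pow(-4, -1)) = Mul(o, Rational(-1, 4)) = Mul(Rational(-1, 4), o))
Function('R')(S, v) = Add(Mul(Rational(1, 15), S), Mul(Rational(1, 18), Pow(S, -1), Add(5, Mul(-1, v)))) (Function('R')(S, v) = Add(Mul(Mul(-1, Add(-5, v)), Pow(Mul(Mul(S, 6), 3), -1)), Mul(S, Pow(15, -1))) = Add(Mul(Add(5, Mul(-1, v)), Pow(Mul(Mul(6, S), 3), -1)), Mul(S, Rational(1, 15))) = Add(Mul(Add(5, Mul(-1, v)), Pow(Mul(18, S), -1)), Mul(Rational(1, 15), S)) = Add(Mul(Add(5, Mul(-1, v)), Mul(Rational(1, 18), Pow(S, -1))), Mul(Rational(1, 15), S)) = Add(Mul(Rational(1, 18), Pow(S, -1), Add(5, Mul(-1, v))), Mul(Rational(1, 15), S)) = Add(Mul(Rational(1, 15), S), Mul(Rational(1, 18), Pow(S, -1), Add(5, Mul(-1, v)))))
Mul(Function('R')(-7, Function('T')(-4)), Pow(894, -1)) = Mul(Mul(Rational(1, 90), Pow(-7, -1), Add(25, Mul(-5, Mul(Rational(-1, 4), -4)), Mul(6, Pow(-7, 2)))), Pow(894, -1)) = Mul(Mul(Rational(1, 90), Rational(-1, 7), Add(25, Mul(-5, 1), Mul(6, 49))), Rational(1, 894)) = Mul(Mul(Rational(1, 90), Rational(-1, 7), Add(25, -5, 294)), Rational(1, 894)) = Mul(Mul(Rational(1, 90), Rational(-1, 7), 314), Rational(1, 894)) = Mul(Rational(-157, 315), Rational(1, 894)) = Rational(-157, 281610)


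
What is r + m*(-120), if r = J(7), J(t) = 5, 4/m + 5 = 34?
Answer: -335/29 ≈ -11.552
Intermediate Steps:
m = 4/29 (m = 4/(-5 + 34) = 4/29 ≈ 0.13793)
r = 5
r + m*(-120) = 5 + (4/29)*(-120) = 5 - 480/29 = -335/29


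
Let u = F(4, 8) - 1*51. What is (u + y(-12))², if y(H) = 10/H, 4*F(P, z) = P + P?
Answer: 89401/36 ≈ 2483.4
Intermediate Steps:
F(P, z) = P/2 (F(P, z) = (P + P)/4 = (2*P)/4 = P/2)
u = -49 (u = (½)*4 - 1*51 = 2 - 51 = -49)
(u + y(-12))² = (-49 + 10/(-12))² = (-49 + 10*(-1/12))² = (-49 - ⅚)² = (-299/6)² = 89401/36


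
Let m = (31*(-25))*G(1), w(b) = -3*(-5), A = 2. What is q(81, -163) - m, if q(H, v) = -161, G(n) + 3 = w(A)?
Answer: 9139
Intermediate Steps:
w(b) = 15
G(n) = 12 (G(n) = -3 + 15 = 12)
m = -9300 (m = (31*(-25))*12 = -775*12 = -9300)
q(81, -163) - m = -161 - 1*(-9300) = -161 + 9300 = 9139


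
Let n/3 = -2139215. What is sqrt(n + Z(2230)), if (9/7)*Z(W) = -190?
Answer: I*sqrt(57760135)/3 ≈ 2533.3*I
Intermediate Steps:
n = -6417645 (n = 3*(-2139215) = -6417645)
Z(W) = -1330/9 (Z(W) = (7/9)*(-190) = -1330/9)
sqrt(n + Z(2230)) = sqrt(-6417645 - 1330/9) = sqrt(-57760135/9) = I*sqrt(57760135)/3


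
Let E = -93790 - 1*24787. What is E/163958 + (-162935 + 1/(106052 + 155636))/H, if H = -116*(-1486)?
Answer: -6169860589453629/3697968633071552 ≈ -1.6684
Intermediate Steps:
H = 172376
E = -118577 (E = -93790 - 24787 = -118577)
E/163958 + (-162935 + 1/(106052 + 155636))/H = -118577/163958 + (-162935 + 1/(106052 + 155636))/172376 = -118577*1/163958 + (-162935 + 1/261688)*(1/172376) = -118577/163958 + (-162935 + 1/261688)*(1/172376) = -118577/163958 - 42638134279/261688*1/172376 = -118577/163958 - 42638134279/45108730688 = -6169860589453629/3697968633071552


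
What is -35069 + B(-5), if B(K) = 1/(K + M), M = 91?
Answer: -3015933/86 ≈ -35069.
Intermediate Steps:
B(K) = 1/(91 + K) (B(K) = 1/(K + 91) = 1/(91 + K))
-35069 + B(-5) = -35069 + 1/(91 - 5) = -35069 + 1/86 = -3015933/86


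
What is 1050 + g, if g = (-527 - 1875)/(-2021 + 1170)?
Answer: 895952/851 ≈ 1052.8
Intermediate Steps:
g = 2402/851 (g = -2402/(-851) = -2402*(-1/851) = 2402/851 ≈ 2.8226)
1050 + g = 1050 + 2402/851 = 895952/851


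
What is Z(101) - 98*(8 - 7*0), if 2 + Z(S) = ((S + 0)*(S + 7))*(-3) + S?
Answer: -33409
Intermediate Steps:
Z(S) = -2 + S - 3*S*(7 + S) (Z(S) = -2 + (((S + 0)*(S + 7))*(-3) + S) = -2 + ((S*(7 + S))*(-3) + S) = -2 + (-3*S*(7 + S) + S) = -2 + (S - 3*S*(7 + S)) = -2 + S - 3*S*(7 + S))
Z(101) - 98*(8 - 7*0) = (-2 - 20*101 - 3*101²) - 98*(8 - 7*0) = (-2 - 2020 - 3*10201) - 98*(8 + 0) = (-2 - 2020 - 30603) - 98*8 = -32625 - 1*784 = -32625 - 784 = -33409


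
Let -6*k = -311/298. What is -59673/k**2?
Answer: -190771239312/96721 ≈ -1.9724e+6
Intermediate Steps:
k = 311/1788 (k = -(-311)/(6*298) = -1/6*(-311/298) = 311/1788 ≈ 0.17394)
-59673/k**2 = -59673/((311/1788)**2) = -59673/96721/3196944 = -59673*3196944/96721 = -190771239312/96721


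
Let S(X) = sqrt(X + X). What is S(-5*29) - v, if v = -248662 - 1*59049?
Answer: 307711 + I*sqrt(290) ≈ 3.0771e+5 + 17.029*I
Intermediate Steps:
v = -307711 (v = -248662 - 59049 = -307711)
S(X) = sqrt(2)*sqrt(X) (S(X) = sqrt(2*X) = sqrt(2)*sqrt(X))
S(-5*29) - v = sqrt(2)*sqrt(-5*29) - 1*(-307711) = sqrt(2)*sqrt(-145) + 307711 = sqrt(2)*(I*sqrt(145)) + 307711 = I*sqrt(290) + 307711 = 307711 + I*sqrt(290)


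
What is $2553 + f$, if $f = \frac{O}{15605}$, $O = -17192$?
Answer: $\frac{39822373}{15605} \approx 2551.9$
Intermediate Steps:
$f = - \frac{17192}{15605} \approx -1.1017$
$2553 + f = 2553 - \frac{17192}{15605} = \frac{39822373}{15605}$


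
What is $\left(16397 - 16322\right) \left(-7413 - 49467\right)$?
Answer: $-4266000$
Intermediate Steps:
$\left(16397 - 16322\right) \left(-7413 - 49467\right) = 75 \left(-56880\right) = -4266000$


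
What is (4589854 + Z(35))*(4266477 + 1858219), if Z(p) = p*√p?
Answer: 28111460434384 + 214364360*√35 ≈ 2.8113e+13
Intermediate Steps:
Z(p) = p^(3/2)
(4589854 + Z(35))*(4266477 + 1858219) = (4589854 + 35^(3/2))*(4266477 + 1858219) = (4589854 + 35*√35)*6124696 = 28111460434384 + 214364360*√35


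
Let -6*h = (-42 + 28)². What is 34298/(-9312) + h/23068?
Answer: -32978769/8950384 ≈ -3.6846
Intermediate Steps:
h = -98/3 (h = -(-42 + 28)²/6 = -⅙*(-14)² = -⅙*196 = -98/3 ≈ -32.667)
34298/(-9312) + h/23068 = 34298/(-9312) - 98/3/23068 = 34298*(-1/9312) - 98/3*1/23068 = -17149/4656 - 49/34602 = -32978769/8950384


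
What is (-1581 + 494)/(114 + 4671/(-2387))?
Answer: -2594669/267447 ≈ -9.7016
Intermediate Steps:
(-1581 + 494)/(114 + 4671/(-2387)) = -1087/(114 + 4671*(-1/2387)) = -1087/(114 - 4671/2387) = -1087/267447/2387 = -1087*2387/267447 = -2594669/267447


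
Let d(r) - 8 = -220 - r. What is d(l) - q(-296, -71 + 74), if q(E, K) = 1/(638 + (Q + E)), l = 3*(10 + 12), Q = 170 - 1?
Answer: -142059/511 ≈ -278.00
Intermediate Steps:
Q = 169 (Q = 170 - 1*1 = 170 - 1 = 169)
l = 66 (l = 3*22 = 66)
d(r) = -212 - r (d(r) = 8 + (-220 - r) = -212 - r)
q(E, K) = 1/(807 + E) (q(E, K) = 1/(638 + (169 + E)) = 1/(807 + E))
d(l) - q(-296, -71 + 74) = (-212 - 1*66) - 1/(807 - 296) = (-212 - 66) - 1/511 = -278 - 1*1/511 = -278 - 1/511 = -142059/511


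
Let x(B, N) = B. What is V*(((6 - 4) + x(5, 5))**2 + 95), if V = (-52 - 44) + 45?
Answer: -7344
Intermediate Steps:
V = -51 (V = -96 + 45 = -51)
V*(((6 - 4) + x(5, 5))**2 + 95) = -51*(((6 - 4) + 5)**2 + 95) = -51*((2 + 5)**2 + 95) = -51*(7**2 + 95) = -51*(49 + 95) = -51*144 = -7344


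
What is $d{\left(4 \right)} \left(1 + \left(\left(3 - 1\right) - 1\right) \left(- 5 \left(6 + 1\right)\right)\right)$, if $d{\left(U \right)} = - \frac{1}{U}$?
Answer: $\frac{17}{2} \approx 8.5$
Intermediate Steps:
$d{\left(4 \right)} \left(1 + \left(\left(3 - 1\right) - 1\right) \left(- 5 \left(6 + 1\right)\right)\right) = - \frac{1}{4} \left(1 + \left(\left(3 - 1\right) - 1\right) \left(- 5 \left(6 + 1\right)\right)\right) = \left(-1\right) \frac{1}{4} \left(1 + \left(2 - 1\right) \left(\left(-5\right) 7\right)\right) = - \frac{1 + 1 \left(-35\right)}{4} = - \frac{1 - 35}{4} = \left(- \frac{1}{4}\right) \left(-34\right) = \frac{17}{2}$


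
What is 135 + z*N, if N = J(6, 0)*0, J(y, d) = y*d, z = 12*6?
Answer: 135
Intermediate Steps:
z = 72
J(y, d) = d*y
N = 0 (N = (0*6)*0 = 0*0 = 0)
135 + z*N = 135 + 72*0 = 135 + 0 = 135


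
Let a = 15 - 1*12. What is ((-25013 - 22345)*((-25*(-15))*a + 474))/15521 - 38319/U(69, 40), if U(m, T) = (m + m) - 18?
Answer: -3227267413/620840 ≈ -5198.2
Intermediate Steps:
a = 3 (a = 15 - 12 = 3)
U(m, T) = -18 + 2*m (U(m, T) = 2*m - 18 = -18 + 2*m)
((-25013 - 22345)*((-25*(-15))*a + 474))/15521 - 38319/U(69, 40) = ((-25013 - 22345)*(-25*(-15)*3 + 474))/15521 - 38319/(-18 + 2*69) = -47358*(375*3 + 474)*(1/15521) - 38319/(-18 + 138) = -47358*(1125 + 474)*(1/15521) - 38319/120 = -47358*1599*(1/15521) - 38319*1/120 = -75725442*1/15521 - 12773/40 = -75725442/15521 - 12773/40 = -3227267413/620840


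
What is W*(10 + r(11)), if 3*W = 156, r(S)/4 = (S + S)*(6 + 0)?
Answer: 27976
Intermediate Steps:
r(S) = 48*S (r(S) = 4*((S + S)*(6 + 0)) = 4*((2*S)*6) = 4*(12*S) = 48*S)
W = 52 (W = (⅓)*156 = 52)
W*(10 + r(11)) = 52*(10 + 48*11) = 52*(10 + 528) = 52*538 = 27976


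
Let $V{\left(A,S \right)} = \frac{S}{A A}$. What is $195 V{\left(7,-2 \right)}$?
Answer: $- \frac{390}{49} \approx -7.9592$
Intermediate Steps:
$V{\left(A,S \right)} = \frac{S}{A^{2}}$
$195 V{\left(7,-2 \right)} = 195 \left(- \frac{2}{49}\right) = - \frac{390}{49}$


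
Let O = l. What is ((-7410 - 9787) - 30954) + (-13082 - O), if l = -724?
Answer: -60509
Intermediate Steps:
O = -724
((-7410 - 9787) - 30954) + (-13082 - O) = ((-7410 - 9787) - 30954) + (-13082 - 1*(-724)) = (-17197 - 30954) + (-13082 + 724) = -48151 - 12358 = -60509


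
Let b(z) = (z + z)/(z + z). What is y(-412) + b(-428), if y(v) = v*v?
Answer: 169745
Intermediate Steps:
y(v) = v**2
b(z) = 1 (b(z) = (2*z)/((2*z)) = (2*z)*(1/(2*z)) = 1)
y(-412) + b(-428) = (-412)**2 + 1 = 169744 + 1 = 169745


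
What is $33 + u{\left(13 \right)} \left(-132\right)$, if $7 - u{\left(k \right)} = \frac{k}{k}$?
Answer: $-759$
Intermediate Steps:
$u{\left(k \right)} = 6$ ($u{\left(k \right)} = 7 - \frac{k}{k} = 7 - 1 = 6$)
$33 + u{\left(13 \right)} \left(-132\right) = 33 + 6 \left(-132\right) = 33 - 792 = -759$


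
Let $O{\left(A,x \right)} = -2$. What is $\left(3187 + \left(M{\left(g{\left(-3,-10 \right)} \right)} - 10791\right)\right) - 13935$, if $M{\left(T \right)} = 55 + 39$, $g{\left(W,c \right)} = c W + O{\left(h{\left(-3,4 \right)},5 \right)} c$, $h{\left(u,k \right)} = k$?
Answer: $-21445$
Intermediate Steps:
$g{\left(W,c \right)} = - 2 c + W c$ ($g{\left(W,c \right)} = c W - 2 c = W c - 2 c = - 2 c + W c$)
$M{\left(T \right)} = 94$
$\left(3187 + \left(M{\left(g{\left(-3,-10 \right)} \right)} - 10791\right)\right) - 13935 = \left(3187 + \left(94 - 10791\right)\right) - 13935 = \left(3187 - 10697\right) - 13935 = -7510 - 13935 = -21445$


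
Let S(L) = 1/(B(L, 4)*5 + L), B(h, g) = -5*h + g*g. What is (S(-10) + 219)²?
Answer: 4911346561/102400 ≈ 47962.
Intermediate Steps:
B(h, g) = g² - 5*h (B(h, g) = -5*h + g² = g² - 5*h)
S(L) = 1/(80 - 24*L) (S(L) = 1/((4² - 5*L)*5 + L) = 1/((16 - 5*L)*5 + L) = 1/((80 - 25*L) + L) = 1/(80 - 24*L))
(S(-10) + 219)² = (1/(8*(10 - 3*(-10))) + 219)² = (1/(8*(10 + 30)) + 219)² = ((⅛)/40 + 219)² = ((⅛)*(1/40) + 219)² = (1/320 + 219)² = (70081/320)² = 4911346561/102400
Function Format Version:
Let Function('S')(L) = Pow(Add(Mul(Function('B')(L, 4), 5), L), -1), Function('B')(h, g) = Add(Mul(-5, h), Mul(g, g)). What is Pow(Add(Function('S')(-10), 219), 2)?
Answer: Rational(4911346561, 102400) ≈ 47962.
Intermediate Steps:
Function('B')(h, g) = Add(Pow(g, 2), Mul(-5, h)) (Function('B')(h, g) = Add(Mul(-5, h), Pow(g, 2)) = Add(Pow(g, 2), Mul(-5, h)))
Function('S')(L) = Pow(Add(80, Mul(-24, L)), -1) (Function('S')(L) = Pow(Add(Mul(Add(Pow(4, 2), Mul(-5, L)), 5), L), -1) = Pow(Add(Mul(Add(16, Mul(-5, L)), 5), L), -1) = Pow(Add(Add(80, Mul(-25, L)), L), -1) = Pow(Add(80, Mul(-24, L)), -1))
Pow(Add(Function('S')(-10), 219), 2) = Pow(Add(Mul(Rational(1, 8), Pow(Add(10, Mul(-3, -10)), -1)), 219), 2) = Pow(Add(Mul(Rational(1, 8), Pow(Add(10, 30), -1)), 219), 2) = Pow(Add(Mul(Rational(1, 8), Pow(40, -1)), 219), 2) = Pow(Add(Mul(Rational(1, 8), Rational(1, 40)), 219), 2) = Pow(Add(Rational(1, 320), 219), 2) = Pow(Rational(70081, 320), 2) = Rational(4911346561, 102400)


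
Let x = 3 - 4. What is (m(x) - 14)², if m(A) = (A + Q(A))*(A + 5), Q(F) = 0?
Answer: 324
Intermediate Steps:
x = -1
m(A) = A*(5 + A) (m(A) = (A + 0)*(A + 5) = A*(5 + A))
(m(x) - 14)² = (-(5 - 1) - 14)² = (-1*4 - 14)² = (-4 - 14)² = (-18)² = 324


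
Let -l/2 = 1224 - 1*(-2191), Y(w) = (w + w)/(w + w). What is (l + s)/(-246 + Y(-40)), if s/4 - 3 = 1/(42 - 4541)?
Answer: 30674186/1102255 ≈ 27.829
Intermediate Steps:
s = 53984/4499 (s = 12 + 4/(42 - 4541) = 12 + 4/(-4499) = 12 + 4*(-1/4499) = 12 - 4/4499 = 53984/4499 ≈ 11.999)
Y(w) = 1 (Y(w) = (2*w)/((2*w)) = (2*w)*(1/(2*w)) = 1)
l = -6830 (l = -2*(1224 - 1*(-2191)) = -2*(1224 + 2191) = -2*3415 = -6830)
(l + s)/(-246 + Y(-40)) = (-6830 + 53984/4499)/(-246 + 1) = -30674186/4499/(-245) = -30674186/4499*(-1/245) = 30674186/1102255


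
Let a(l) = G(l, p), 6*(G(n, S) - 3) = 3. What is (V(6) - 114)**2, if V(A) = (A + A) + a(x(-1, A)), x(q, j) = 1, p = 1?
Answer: 38809/4 ≈ 9702.3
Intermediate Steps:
G(n, S) = 7/2 (G(n, S) = 3 + (1/6)*3 = 3 + 1/2 = 7/2)
a(l) = 7/2
V(A) = 7/2 + 2*A (V(A) = (A + A) + 7/2 = 2*A + 7/2 = 7/2 + 2*A)
(V(6) - 114)**2 = ((7/2 + 2*6) - 114)**2 = ((7/2 + 12) - 114)**2 = (31/2 - 114)**2 = (-197/2)**2 = 38809/4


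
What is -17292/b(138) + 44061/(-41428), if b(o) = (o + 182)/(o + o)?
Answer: -772394691/51785 ≈ -14915.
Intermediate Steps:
b(o) = (182 + o)/(2*o) (b(o) = (182 + o)/((2*o)) = (182 + o)*(1/(2*o)) = (182 + o)/(2*o))
-17292/b(138) + 44061/(-41428) = -17292*276/(182 + 138) + 44061/(-41428) = -17292/((½)*(1/138)*320) + 44061*(-1/41428) = -17292/80/69 - 44061/41428 = -17292*69/80 - 44061/41428 = -298287/20 - 44061/41428 = -772394691/51785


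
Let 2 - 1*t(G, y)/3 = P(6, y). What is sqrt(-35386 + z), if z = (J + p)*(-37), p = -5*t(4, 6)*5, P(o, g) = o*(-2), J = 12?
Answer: 2*sqrt(755) ≈ 54.955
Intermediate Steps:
P(o, g) = -2*o
t(G, y) = 42 (t(G, y) = 6 - (-6)*6 = 6 - 3*(-12) = 6 + 36 = 42)
p = -1050 (p = -5*42*5 = -210*5 = -1050)
z = 38406 (z = (12 - 1050)*(-37) = -1038*(-37) = 38406)
sqrt(-35386 + z) = sqrt(-35386 + 38406) = sqrt(3020) = 2*sqrt(755)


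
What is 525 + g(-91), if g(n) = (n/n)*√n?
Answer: 525 + I*√91 ≈ 525.0 + 9.5394*I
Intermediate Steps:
g(n) = √n (g(n) = 1*√n = √n)
525 + g(-91) = 525 + √(-91) = 525 + I*√91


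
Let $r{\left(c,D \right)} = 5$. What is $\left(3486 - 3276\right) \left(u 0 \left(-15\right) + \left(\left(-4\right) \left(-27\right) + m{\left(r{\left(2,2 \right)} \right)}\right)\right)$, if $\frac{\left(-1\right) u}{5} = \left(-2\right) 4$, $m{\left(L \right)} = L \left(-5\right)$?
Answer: $17430$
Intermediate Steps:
$m{\left(L \right)} = - 5 L$
$u = 40$ ($u = - 5 \left(\left(-2\right) 4\right) = \left(-5\right) \left(-8\right) = 40$)
$\left(3486 - 3276\right) \left(u 0 \left(-15\right) + \left(\left(-4\right) \left(-27\right) + m{\left(r{\left(2,2 \right)} \right)}\right)\right) = \left(3486 - 3276\right) \left(40 \cdot 0 \left(-15\right) - -83\right) = 210 \left(0 \left(-15\right) + \left(108 - 25\right)\right) = 210 \left(0 + 83\right) = 210 \cdot 83 = 17430$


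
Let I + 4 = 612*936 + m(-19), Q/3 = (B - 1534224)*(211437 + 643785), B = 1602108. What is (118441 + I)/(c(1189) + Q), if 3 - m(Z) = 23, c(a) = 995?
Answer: 691249/174167671739 ≈ 3.9689e-6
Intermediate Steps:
Q = 174167670744 (Q = 3*((1602108 - 1534224)*(211437 + 643785)) = 3*(67884*855222) = 3*58055890248 = 174167670744)
m(Z) = -20 (m(Z) = 3 - 1*23 = 3 - 23 = -20)
I = 572808 (I = -4 + (612*936 - 20) = -4 + (572832 - 20) = -4 + 572812 = 572808)
(118441 + I)/(c(1189) + Q) = (118441 + 572808)/(995 + 174167670744) = 691249/174167671739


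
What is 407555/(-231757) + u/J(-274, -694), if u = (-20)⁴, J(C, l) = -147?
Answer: -37141030585/34068279 ≈ -1090.2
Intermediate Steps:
u = 160000
407555/(-231757) + u/J(-274, -694) = 407555/(-231757) + 160000/(-147) = 407555*(-1/231757) + 160000*(-1/147) = -407555/231757 - 160000/147 = -37141030585/34068279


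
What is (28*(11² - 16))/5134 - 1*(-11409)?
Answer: 29288373/2567 ≈ 11410.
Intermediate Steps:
(28*(11² - 16))/5134 - 1*(-11409) = (28*(121 - 16))*(1/5134) + 11409 = (28*105)*(1/5134) + 11409 = 2940*(1/5134) + 11409 = 1470/2567 + 11409 = 29288373/2567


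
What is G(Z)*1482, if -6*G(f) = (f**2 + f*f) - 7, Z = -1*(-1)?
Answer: 1235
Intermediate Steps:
Z = 1
G(f) = 7/6 - f**2/3 (G(f) = -((f**2 + f*f) - 7)/6 = -((f**2 + f**2) - 7)/6 = -(2*f**2 - 7)/6 = -(-7 + 2*f**2)/6 = 7/6 - f**2/3)
G(Z)*1482 = (7/6 - 1/3*1**2)*1482 = (7/6 - 1/3*1)*1482 = (7/6 - 1/3)*1482 = (5/6)*1482 = 1235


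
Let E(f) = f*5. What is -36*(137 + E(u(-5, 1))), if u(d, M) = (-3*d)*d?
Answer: 8568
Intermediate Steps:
u(d, M) = -3*d**2
E(f) = 5*f
-36*(137 + E(u(-5, 1))) = -36*(137 + 5*(-3*(-5)**2)) = -36*(137 + 5*(-3*25)) = -36*(137 + 5*(-75)) = -36*(137 - 375) = -36*(-238) = 8568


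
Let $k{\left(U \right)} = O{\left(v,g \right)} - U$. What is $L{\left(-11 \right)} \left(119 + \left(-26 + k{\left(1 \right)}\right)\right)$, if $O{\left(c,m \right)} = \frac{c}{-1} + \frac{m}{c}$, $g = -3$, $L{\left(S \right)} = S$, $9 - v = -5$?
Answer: $- \frac{11979}{14} \approx -855.64$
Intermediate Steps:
$v = 14$ ($v = 9 - -5 = 9 + 5 = 14$)
$O{\left(c,m \right)} = - c + \frac{m}{c}$ ($O{\left(c,m \right)} = c \left(-1\right) + \frac{m}{c} = - c + \frac{m}{c}$)
$k{\left(U \right)} = - \frac{199}{14} - U$ ($k{\left(U \right)} = \left(\left(-1\right) 14 - \frac{3}{14}\right) - U = \left(-14 - \frac{3}{14}\right) - U = - \frac{199}{14} - U$)
$L{\left(-11 \right)} \left(119 + \left(-26 + k{\left(1 \right)}\right)\right) = - 11 \left(119 - \frac{577}{14}\right) = \left(-11\right) \frac{1089}{14} = - \frac{11979}{14}$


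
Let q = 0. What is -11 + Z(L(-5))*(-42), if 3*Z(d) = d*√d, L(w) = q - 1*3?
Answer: -11 + 42*I*√3 ≈ -11.0 + 72.746*I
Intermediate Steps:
L(w) = -3 (L(w) = 0 - 1*3 = 0 - 3 = -3)
Z(d) = d^(3/2)/3 (Z(d) = (d*√d)/3 = d^(3/2)/3)
-11 + Z(L(-5))*(-42) = -11 + ((-3)^(3/2)/3)*(-42) = -11 + ((-3*I*√3)/3)*(-42) = -11 - I*√3*(-42) = -11 + 42*I*√3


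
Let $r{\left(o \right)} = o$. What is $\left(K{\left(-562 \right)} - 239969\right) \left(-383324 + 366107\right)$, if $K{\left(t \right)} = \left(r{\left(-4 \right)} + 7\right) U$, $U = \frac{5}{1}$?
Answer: $4131288018$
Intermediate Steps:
$U = 5$ ($U = 5 \cdot 1 = 5$)
$K{\left(t \right)} = 15$ ($K{\left(t \right)} = \left(-4 + 7\right) 5 = 3 \cdot 5 = 15$)
$\left(K{\left(-562 \right)} - 239969\right) \left(-383324 + 366107\right) = \left(15 - 239969\right) \left(-383324 + 366107\right) = \left(-239954\right) \left(-17217\right) = 4131288018$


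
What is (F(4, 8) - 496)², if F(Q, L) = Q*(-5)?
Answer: 266256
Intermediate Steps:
F(Q, L) = -5*Q
(F(4, 8) - 496)² = (-5*4 - 496)² = (-20 - 496)² = (-516)² = 266256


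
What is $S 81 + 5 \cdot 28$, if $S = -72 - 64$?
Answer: $-10876$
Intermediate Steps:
$S = -136$
$S 81 + 5 \cdot 28 = \left(-136\right) 81 + 5 \cdot 28 = -11016 + 140 = -10876$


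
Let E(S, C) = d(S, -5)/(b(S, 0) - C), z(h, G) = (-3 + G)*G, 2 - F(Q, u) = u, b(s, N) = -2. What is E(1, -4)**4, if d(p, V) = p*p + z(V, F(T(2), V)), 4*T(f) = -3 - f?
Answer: 707281/16 ≈ 44205.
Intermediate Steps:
T(f) = -3/4 - f/4 (T(f) = (-3 - f)/4 = -3/4 - f/4)
F(Q, u) = 2 - u
z(h, G) = G*(-3 + G)
d(p, V) = p**2 + (-1 - V)*(2 - V) (d(p, V) = p*p + (2 - V)*(-3 + (2 - V)) = p**2 + (2 - V)*(-1 - V) = p**2 + (-1 - V)*(2 - V))
E(S, C) = (28 + S**2)/(-2 - C) (E(S, C) = (S**2 + (1 - 5)*(-2 - 5))/(-2 - C) = (S**2 - 4*(-7))/(-2 - C) = (S**2 + 28)/(-2 - C) = (28 + S**2)/(-2 - C))
E(1, -4)**4 = ((-28 - 1*1**2)/(2 - 4))**4 = ((-28 - 1*1)/(-2))**4 = (-(-28 - 1)/2)**4 = (-1/2*(-29))**4 = (29/2)**4 = 707281/16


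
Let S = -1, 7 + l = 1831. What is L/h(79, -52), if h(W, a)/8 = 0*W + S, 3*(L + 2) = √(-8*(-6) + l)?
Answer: ¼ - √13/2 ≈ -1.5528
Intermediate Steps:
l = 1824 (l = -7 + 1831 = 1824)
L = -2 + 4*√13 (L = -2 + √(-8*(-6) + 1824)/3 = -2 + √(48 + 1824)/3 = -2 + √1872/3 = -2 + (12*√13)/3 = -2 + 4*√13 ≈ 12.422)
h(W, a) = -8 (h(W, a) = 8*(0*W - 1) = 8*(0 - 1) = 8*(-1) = -8)
L/h(79, -52) = (-2 + 4*√13)/(-8) = (-2 + 4*√13)*(-⅛) = ¼ - √13/2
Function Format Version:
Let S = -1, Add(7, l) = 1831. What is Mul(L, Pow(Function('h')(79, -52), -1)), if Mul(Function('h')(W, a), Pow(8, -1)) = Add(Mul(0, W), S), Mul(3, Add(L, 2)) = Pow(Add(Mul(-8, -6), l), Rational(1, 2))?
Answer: Add(Rational(1, 4), Mul(Rational(-1, 2), Pow(13, Rational(1, 2)))) ≈ -1.5528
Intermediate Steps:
l = 1824 (l = Add(-7, 1831) = 1824)
L = Add(-2, Mul(4, Pow(13, Rational(1, 2)))) (L = Add(-2, Mul(Rational(1, 3), Pow(Add(Mul(-8, -6), 1824), Rational(1, 2)))) = Add(-2, Mul(Rational(1, 3), Pow(Add(48, 1824), Rational(1, 2)))) = Add(-2, Mul(Rational(1, 3), Pow(1872, Rational(1, 2)))) = Add(-2, Mul(Rational(1, 3), Mul(12, Pow(13, Rational(1, 2))))) = Add(-2, Mul(4, Pow(13, Rational(1, 2)))) ≈ 12.422)
Function('h')(W, a) = -8 (Function('h')(W, a) = Mul(8, Add(Mul(0, W), -1)) = Mul(8, Add(0, -1)) = Mul(8, -1) = -8)
Mul(L, Pow(Function('h')(79, -52), -1)) = Mul(Add(-2, Mul(4, Pow(13, Rational(1, 2)))), Pow(-8, -1)) = Mul(Add(-2, Mul(4, Pow(13, Rational(1, 2)))), Rational(-1, 8)) = Add(Rational(1, 4), Mul(Rational(-1, 2), Pow(13, Rational(1, 2))))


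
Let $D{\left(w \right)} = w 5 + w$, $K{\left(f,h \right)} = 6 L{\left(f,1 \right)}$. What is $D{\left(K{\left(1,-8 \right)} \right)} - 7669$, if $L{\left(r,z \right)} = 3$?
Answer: $-7561$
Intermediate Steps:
$K{\left(f,h \right)} = 18$ ($K{\left(f,h \right)} = 6 \cdot 3 = 18$)
$D{\left(w \right)} = 6 w$ ($D{\left(w \right)} = 5 w + w = 6 w$)
$D{\left(K{\left(1,-8 \right)} \right)} - 7669 = 6 \cdot 18 - 7669 = 108 - 7669 = -7561$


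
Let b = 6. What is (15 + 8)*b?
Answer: 138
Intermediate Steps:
(15 + 8)*b = (15 + 8)*6 = 23*6 = 138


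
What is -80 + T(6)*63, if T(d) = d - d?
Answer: -80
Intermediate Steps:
T(d) = 0
-80 + T(6)*63 = -80 + 0*63 = -80 + 0 = -80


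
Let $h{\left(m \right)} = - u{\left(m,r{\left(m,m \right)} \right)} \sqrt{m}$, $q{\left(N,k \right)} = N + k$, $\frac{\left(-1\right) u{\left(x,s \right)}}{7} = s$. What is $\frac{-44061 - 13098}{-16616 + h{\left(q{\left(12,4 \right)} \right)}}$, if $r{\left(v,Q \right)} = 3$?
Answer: $\frac{57159}{16532} \approx 3.4575$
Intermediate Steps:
$u{\left(x,s \right)} = - 7 s$
$h{\left(m \right)} = 21 \sqrt{m}$ ($h{\left(m \right)} = - \left(-7\right) 3 \sqrt{m} = \left(-1\right) \left(-21\right) \sqrt{m} = 21 \sqrt{m}$)
$\frac{-44061 - 13098}{-16616 + h{\left(q{\left(12,4 \right)} \right)}} = \frac{-44061 - 13098}{-16616 + 21 \sqrt{12 + 4}} = - \frac{57159}{-16616 + 21 \sqrt{16}} = - \frac{57159}{-16616 + 21 \cdot 4} = - \frac{57159}{-16616 + 84} = - \frac{57159}{-16532} = \left(-57159\right) \left(- \frac{1}{16532}\right) = \frac{57159}{16532}$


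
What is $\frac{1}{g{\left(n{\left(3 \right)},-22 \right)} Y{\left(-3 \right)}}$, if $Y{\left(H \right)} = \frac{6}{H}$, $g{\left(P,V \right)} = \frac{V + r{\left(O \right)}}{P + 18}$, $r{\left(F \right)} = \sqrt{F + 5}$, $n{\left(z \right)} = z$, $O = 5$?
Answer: $\frac{77}{158} + \frac{7 \sqrt{10}}{316} \approx 0.55739$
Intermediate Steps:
$r{\left(F \right)} = \sqrt{5 + F}$
$g{\left(P,V \right)} = \frac{V + \sqrt{10}}{18 + P}$ ($g{\left(P,V \right)} = \frac{V + \sqrt{5 + 5}}{P + 18} = \frac{V + \sqrt{10}}{18 + P}$)
$\frac{1}{g{\left(n{\left(3 \right)},-22 \right)} Y{\left(-3 \right)}} = \frac{1}{\frac{-22 + \sqrt{10}}{18 + 3} \frac{6}{-3}} = \frac{1}{\frac{-22 + \sqrt{10}}{21} \cdot 6 \left(- \frac{1}{3}\right)} = \frac{1}{\frac{-22 + \sqrt{10}}{21} \left(-2\right)} = \frac{1}{\left(- \frac{22}{21} + \frac{\sqrt{10}}{21}\right) \left(-2\right)} = \frac{1}{\frac{44}{21} - \frac{2 \sqrt{10}}{21}}$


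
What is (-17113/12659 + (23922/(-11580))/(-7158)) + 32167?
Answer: 1875078521825011/58294441820 ≈ 32166.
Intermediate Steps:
(-17113/12659 + (23922/(-11580))/(-7158)) + 32167 = (-17113*1/12659 + (23922*(-1/11580))*(-1/7158)) + 32167 = (-17113/12659 - 3987/1930*(-1/7158)) + 32167 = (-17113/12659 + 1329/4604980) + 32167 = -78788198929/58294441820 + 32167 = 1875078521825011/58294441820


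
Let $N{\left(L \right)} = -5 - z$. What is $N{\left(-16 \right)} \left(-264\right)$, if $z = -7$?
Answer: $-528$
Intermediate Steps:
$N{\left(L \right)} = 2$ ($N{\left(L \right)} = -5 - -7 = -5 + 7 = 2$)
$N{\left(-16 \right)} \left(-264\right) = 2 \left(-264\right) = -528$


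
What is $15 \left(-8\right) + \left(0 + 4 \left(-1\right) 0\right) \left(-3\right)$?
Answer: $-120$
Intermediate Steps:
$15 \left(-8\right) + \left(0 + 4 \left(-1\right) 0\right) \left(-3\right) = -120 + \left(0 - 0\right) \left(-3\right) = -120 + \left(0 + 0\right) \left(-3\right) = -120 + 0 \left(-3\right) = -120 + 0 = -120$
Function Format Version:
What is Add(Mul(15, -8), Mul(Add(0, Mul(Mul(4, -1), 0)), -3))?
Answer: -120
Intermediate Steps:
Add(Mul(15, -8), Mul(Add(0, Mul(Mul(4, -1), 0)), -3)) = Add(-120, Mul(Add(0, Mul(-4, 0)), -3)) = Add(-120, Mul(Add(0, 0), -3)) = Add(-120, Mul(0, -3)) = Add(-120, 0) = -120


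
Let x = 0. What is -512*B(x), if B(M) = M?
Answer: 0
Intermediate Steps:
-512*B(x) = -512*0 = 0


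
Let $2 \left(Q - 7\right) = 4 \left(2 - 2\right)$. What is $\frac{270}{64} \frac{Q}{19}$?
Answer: $\frac{945}{608} \approx 1.5543$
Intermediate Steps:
$Q = 7$ ($Q = 7 + \frac{4 \left(2 - 2\right)}{2} = 7 + \frac{4 \cdot 0}{2} = 7 + \frac{1}{2} \cdot 0 = 7 + 0 = 7$)
$\frac{270}{64} \frac{Q}{19} = \frac{270}{64} \cdot \frac{7}{19} = 270 \cdot \frac{1}{64} \cdot 7 \cdot \frac{1}{19} = \frac{135}{32} \cdot \frac{7}{19} = \frac{945}{608}$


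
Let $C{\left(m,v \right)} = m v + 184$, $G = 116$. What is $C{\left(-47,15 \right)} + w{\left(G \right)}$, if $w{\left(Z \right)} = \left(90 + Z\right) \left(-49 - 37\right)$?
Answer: $-18237$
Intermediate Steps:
$w{\left(Z \right)} = -7740 - 86 Z$ ($w{\left(Z \right)} = \left(90 + Z\right) \left(-86\right) = -7740 - 86 Z$)
$C{\left(m,v \right)} = 184 + m v$
$C{\left(-47,15 \right)} + w{\left(G \right)} = \left(184 - 705\right) - 17716 = -521 - 17716 = -18237$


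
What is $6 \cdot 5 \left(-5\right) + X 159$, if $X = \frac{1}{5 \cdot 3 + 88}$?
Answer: $- \frac{15291}{103} \approx -148.46$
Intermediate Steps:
$X = \frac{1}{103}$ ($X = \frac{1}{15 + 88} = \frac{1}{103} \approx 0.0097087$)
$6 \cdot 5 \left(-5\right) + X 159 = 6 \cdot 5 \left(-5\right) + \frac{1}{103} \cdot 159 = 30 \left(-5\right) + \frac{159}{103} = -150 + \frac{159}{103} = - \frac{15291}{103}$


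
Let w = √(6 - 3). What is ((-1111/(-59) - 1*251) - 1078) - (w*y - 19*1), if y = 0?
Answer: -76179/59 ≈ -1291.2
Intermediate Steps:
w = √3 ≈ 1.7320
((-1111/(-59) - 1*251) - 1078) - (w*y - 19*1) = ((-1111/(-59) - 1*251) - 1078) - (√3*0 - 19*1) = ((-1111*(-1/59) - 251) - 1078) - (0 - 19) = ((1111/59 - 251) - 1078) - 1*(-19) = (-13698/59 - 1078) + 19 = -77300/59 + 19 = -76179/59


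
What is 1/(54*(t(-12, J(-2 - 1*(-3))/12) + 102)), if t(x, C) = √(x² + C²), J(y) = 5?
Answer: 272/1477415 - 2*√20761/13296735 ≈ 0.00016243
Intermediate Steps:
t(x, C) = √(C² + x²)
1/(54*(t(-12, J(-2 - 1*(-3))/12) + 102)) = 1/(54*(√((5/12)² + (-12)²) + 102)) = 1/(54*(√((5*(1/12))² + 144) + 102)) = 1/(54*(√((5/12)² + 144) + 102)) = 1/(54*(√(25/144 + 144) + 102)) = 1/(54*(√(20761/144) + 102)) = 1/(54*(√20761/12 + 102)) = 1/(54*(102 + √20761/12)) = 1/(5508 + 9*√20761/2)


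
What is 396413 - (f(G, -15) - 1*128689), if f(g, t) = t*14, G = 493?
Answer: 525312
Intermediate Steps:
f(g, t) = 14*t
396413 - (f(G, -15) - 1*128689) = 396413 - (14*(-15) - 1*128689) = 396413 - (-210 - 128689) = 396413 - 1*(-128899) = 396413 + 128899 = 525312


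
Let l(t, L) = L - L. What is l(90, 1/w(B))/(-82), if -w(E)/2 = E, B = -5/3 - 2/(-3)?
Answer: 0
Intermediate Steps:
B = -1 (B = -5*⅓ - 2*(-⅓) = -5/3 + ⅔ = -1)
w(E) = -2*E
l(t, L) = 0
l(90, 1/w(B))/(-82) = 0/(-82) = 0*(-1/82) = 0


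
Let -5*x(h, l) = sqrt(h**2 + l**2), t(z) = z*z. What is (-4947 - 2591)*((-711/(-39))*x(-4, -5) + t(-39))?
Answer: -11465298 + 1786506*sqrt(41)/65 ≈ -1.1289e+7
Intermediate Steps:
t(z) = z**2
x(h, l) = -sqrt(h**2 + l**2)/5
(-4947 - 2591)*((-711/(-39))*x(-4, -5) + t(-39)) = (-4947 - 2591)*((-711/(-39))*(-sqrt((-4)**2 + (-5)**2)/5) + (-39)**2) = -7538*((-711*(-1/39))*(-sqrt(16 + 25)/5) + 1521) = -7538*(237*(-sqrt(41)/5)/13 + 1521) = -7538*(-237*sqrt(41)/65 + 1521) = -7538*(1521 - 237*sqrt(41)/65) = -11465298 + 1786506*sqrt(41)/65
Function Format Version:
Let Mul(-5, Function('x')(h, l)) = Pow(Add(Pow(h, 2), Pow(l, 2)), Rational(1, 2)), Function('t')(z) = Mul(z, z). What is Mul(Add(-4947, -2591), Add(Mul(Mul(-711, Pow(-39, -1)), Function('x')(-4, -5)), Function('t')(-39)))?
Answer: Add(-11465298, Mul(Rational(1786506, 65), Pow(41, Rational(1, 2)))) ≈ -1.1289e+7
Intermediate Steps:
Function('t')(z) = Pow(z, 2)
Function('x')(h, l) = Mul(Rational(-1, 5), Pow(Add(Pow(h, 2), Pow(l, 2)), Rational(1, 2)))
Mul(Add(-4947, -2591), Add(Mul(Mul(-711, Pow(-39, -1)), Function('x')(-4, -5)), Function('t')(-39))) = Mul(Add(-4947, -2591), Add(Mul(Mul(-711, Pow(-39, -1)), Mul(Rational(-1, 5), Pow(Add(Pow(-4, 2), Pow(-5, 2)), Rational(1, 2)))), Pow(-39, 2))) = Mul(-7538, Add(Mul(Mul(-711, Rational(-1, 39)), Mul(Rational(-1, 5), Pow(Add(16, 25), Rational(1, 2)))), 1521)) = Mul(-7538, Add(Mul(Rational(237, 13), Mul(Rational(-1, 5), Pow(41, Rational(1, 2)))), 1521)) = Mul(-7538, Add(Mul(Rational(-237, 65), Pow(41, Rational(1, 2))), 1521)) = Mul(-7538, Add(1521, Mul(Rational(-237, 65), Pow(41, Rational(1, 2))))) = Add(-11465298, Mul(Rational(1786506, 65), Pow(41, Rational(1, 2))))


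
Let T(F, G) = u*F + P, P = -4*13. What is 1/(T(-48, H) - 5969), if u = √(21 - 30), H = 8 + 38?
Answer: -223/1343451 + 16*I/4030353 ≈ -0.00016599 + 3.9699e-6*I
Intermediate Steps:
H = 46
P = -52
u = 3*I (u = √(-9) = 3*I ≈ 3.0*I)
T(F, G) = -52 + 3*I*F (T(F, G) = (3*I)*F - 52 = 3*I*F - 52 = -52 + 3*I*F)
1/(T(-48, H) - 5969) = 1/((-52 + 3*I*(-48)) - 5969) = 1/((-52 - 144*I) - 5969) = 1/(-6021 - 144*I) = (-6021 + 144*I)/36273177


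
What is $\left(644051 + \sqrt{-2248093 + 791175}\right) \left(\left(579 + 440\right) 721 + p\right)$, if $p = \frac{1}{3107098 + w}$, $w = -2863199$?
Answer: $\frac{115409013112809502}{243899} + \frac{179192351402 i \sqrt{1456918}}{243899} \approx 4.7318 \cdot 10^{11} + 8.868 \cdot 10^{8} i$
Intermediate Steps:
$p = \frac{1}{243899}$ ($p = \frac{1}{3107098 - 2863199} = \frac{1}{243899} \approx 4.1001 \cdot 10^{-6}$)
$\left(644051 + \sqrt{-2248093 + 791175}\right) \left(\left(579 + 440\right) 721 + p\right) = \left(644051 + \sqrt{-2248093 + 791175}\right) \left(\left(579 + 440\right) 721 + \frac{1}{243899}\right) = \left(644051 + \sqrt{-1456918}\right) \left(1019 \cdot 721 + \frac{1}{243899}\right) = \left(644051 + i \sqrt{1456918}\right) \left(734699 + \frac{1}{243899}\right) = \left(644051 + i \sqrt{1456918}\right) \frac{179192351402}{243899} = \frac{115409013112809502}{243899} + \frac{179192351402 i \sqrt{1456918}}{243899}$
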